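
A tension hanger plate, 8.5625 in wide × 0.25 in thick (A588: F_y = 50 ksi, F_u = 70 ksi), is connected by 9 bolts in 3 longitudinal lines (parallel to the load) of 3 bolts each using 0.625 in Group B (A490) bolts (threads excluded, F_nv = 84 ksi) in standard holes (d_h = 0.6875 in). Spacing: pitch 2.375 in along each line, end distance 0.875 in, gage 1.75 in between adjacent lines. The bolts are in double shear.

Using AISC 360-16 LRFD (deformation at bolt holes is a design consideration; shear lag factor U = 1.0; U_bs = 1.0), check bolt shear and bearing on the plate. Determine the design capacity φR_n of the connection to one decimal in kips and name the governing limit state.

Bolt shear: A_b = π(0.625)²/4 = 0.3068 in². φR_n = 0.75 × 84 × 0.3068 × 9 × 2 = 347.9 kips.
Bearing (0.25 in plate, F_u = 70 ksi): end bolts L_c = 0.875 − 0.6875/2 = 0.53125, R_n = min(1.2×0.53125×0.25×70, 2.4×0.625×0.25×70) = 11.156 kips/bolt; interior L_c = 2.375 − 0.6875 = 1.6875, R_n = 26.25 kips/bolt. φR_n = 0.75 × (3×11.156 + 6×26.25) = 143.2 kips.
Governing: min(347.9, 143.2) = 143.2 kips → bearing.

143.2 kips (bearing governs)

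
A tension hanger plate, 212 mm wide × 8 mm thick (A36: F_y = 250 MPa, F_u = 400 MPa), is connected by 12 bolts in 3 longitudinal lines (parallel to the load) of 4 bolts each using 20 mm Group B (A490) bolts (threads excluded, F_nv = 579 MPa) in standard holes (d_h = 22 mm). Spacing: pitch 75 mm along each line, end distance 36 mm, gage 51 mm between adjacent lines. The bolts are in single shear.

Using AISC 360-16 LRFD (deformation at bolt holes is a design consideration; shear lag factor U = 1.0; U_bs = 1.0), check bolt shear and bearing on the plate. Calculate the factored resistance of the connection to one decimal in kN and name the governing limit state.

Bolt shear: A_b = π(20)²/4 = 314.16 mm². φR_n = 0.75 × 579 × 314.16 × 12 × 1 = 1637.1 kN.
Bearing (8 mm plate, F_u = 400 MPa): end bolts L_c = 36 − 22/2 = 25, R_n = min(1.2×25×8×400, 2.4×20×8×400) = 96 kN/bolt; interior L_c = 75 − 22 = 53, R_n = 153.6 kN/bolt. φR_n = 0.75 × (3×96 + 9×153.6) = 1252.8 kN.
Governing: min(1637.1, 1252.8) = 1252.8 kN → bearing.

1252.8 kN (bearing governs)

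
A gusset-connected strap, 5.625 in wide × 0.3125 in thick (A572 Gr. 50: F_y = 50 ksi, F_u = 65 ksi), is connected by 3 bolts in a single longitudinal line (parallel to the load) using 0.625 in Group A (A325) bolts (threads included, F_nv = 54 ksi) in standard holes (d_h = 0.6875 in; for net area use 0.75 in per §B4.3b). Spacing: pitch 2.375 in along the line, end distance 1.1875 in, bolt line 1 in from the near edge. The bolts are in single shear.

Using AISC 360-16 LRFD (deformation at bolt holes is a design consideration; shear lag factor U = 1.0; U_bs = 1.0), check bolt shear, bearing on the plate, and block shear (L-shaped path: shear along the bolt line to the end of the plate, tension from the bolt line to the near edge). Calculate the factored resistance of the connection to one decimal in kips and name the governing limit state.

Bolt shear: A_b = π(0.625)²/4 = 0.3068 in². φR_n = 0.75 × 54 × 0.3068 × 3 × 1 = 37.3 kips.
Bearing (0.3125 in plate, F_u = 65 ksi): end bolts L_c = 1.1875 − 0.6875/2 = 0.84375, R_n = min(1.2×0.84375×0.3125×65, 2.4×0.625×0.3125×65) = 20.566 kips/bolt; interior L_c = 2.375 − 0.6875 = 1.6875, R_n = 30.469 kips/bolt. φR_n = 0.75 × (1×20.566 + 2×30.469) = 61.1 kips.
Block shear: shear path 1×[1.1875+2×2.375] = 1×5.9375 in, A_gv = 1.8555, A_nv = 1×(5.9375 − 2.5×0.75)×0.3125 = 1.2695 in²; tension to near edge: (1 − 0.5×0.75)×0.3125 = 0.19531 in². R_n = min(0.6×65×1.2695, 0.6×50×1.8555) + 1.0×65×0.19531 = min(49.511, 55.665) + 12.695 = 62.206 kips. φR_n = 0.75 × 62.206 = 46.7 kips.
Governing: min(37.3, 61.1, 46.7) = 37.3 kips → bolt shear.

37.3 kips (bolt shear governs)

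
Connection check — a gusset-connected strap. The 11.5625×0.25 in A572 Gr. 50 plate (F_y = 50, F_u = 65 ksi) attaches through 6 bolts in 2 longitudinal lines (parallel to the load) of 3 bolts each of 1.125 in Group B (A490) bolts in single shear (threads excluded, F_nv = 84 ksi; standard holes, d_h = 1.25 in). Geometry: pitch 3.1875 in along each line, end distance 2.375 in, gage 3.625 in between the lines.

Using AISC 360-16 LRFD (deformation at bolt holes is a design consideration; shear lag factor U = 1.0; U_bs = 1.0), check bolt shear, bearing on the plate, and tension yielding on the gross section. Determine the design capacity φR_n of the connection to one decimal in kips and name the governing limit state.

Bolt shear: A_b = π(1.125)²/4 = 0.99402 in². φR_n = 0.75 × 84 × 0.99402 × 6 × 1 = 375.7 kips.
Bearing (0.25 in plate, F_u = 65 ksi): end bolts L_c = 2.375 − 1.25/2 = 1.75, R_n = min(1.2×1.75×0.25×65, 2.4×1.125×0.25×65) = 34.125 kips/bolt; interior L_c = 3.1875 − 1.25 = 1.9375, R_n = 37.781 kips/bolt. φR_n = 0.75 × (2×34.125 + 4×37.781) = 164.5 kips.
Tension yield (gross): A_g = 11.5625×0.25 = 2.8906 in². φR_n = 0.90 × 50 × 2.8906 = 130.1 kips.
Governing: min(375.7, 164.5, 130.1) = 130.1 kips → gross-section yield.

130.1 kips (gross-section yield governs)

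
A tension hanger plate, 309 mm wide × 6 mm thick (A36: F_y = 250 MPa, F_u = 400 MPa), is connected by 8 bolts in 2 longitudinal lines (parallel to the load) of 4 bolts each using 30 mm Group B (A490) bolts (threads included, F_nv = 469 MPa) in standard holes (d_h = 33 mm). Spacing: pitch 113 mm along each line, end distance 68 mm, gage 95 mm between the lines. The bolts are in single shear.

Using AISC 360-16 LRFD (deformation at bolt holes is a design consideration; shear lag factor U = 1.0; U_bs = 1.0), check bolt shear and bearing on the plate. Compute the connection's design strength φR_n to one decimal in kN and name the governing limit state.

1000.1 kN (bearing governs)

Bolt shear: A_b = π(30)²/4 = 706.86 mm². φR_n = 0.75 × 469 × 706.86 × 8 × 1 = 1989.1 kN.
Bearing (6 mm plate, F_u = 400 MPa): end bolts L_c = 68 − 33/2 = 51.5, R_n = min(1.2×51.5×6×400, 2.4×30×6×400) = 148.32 kN/bolt; interior L_c = 113 − 33 = 80, R_n = 172.8 kN/bolt. φR_n = 0.75 × (2×148.32 + 6×172.8) = 1000.1 kN.
Governing: min(1989.1, 1000.1) = 1000.1 kN → bearing.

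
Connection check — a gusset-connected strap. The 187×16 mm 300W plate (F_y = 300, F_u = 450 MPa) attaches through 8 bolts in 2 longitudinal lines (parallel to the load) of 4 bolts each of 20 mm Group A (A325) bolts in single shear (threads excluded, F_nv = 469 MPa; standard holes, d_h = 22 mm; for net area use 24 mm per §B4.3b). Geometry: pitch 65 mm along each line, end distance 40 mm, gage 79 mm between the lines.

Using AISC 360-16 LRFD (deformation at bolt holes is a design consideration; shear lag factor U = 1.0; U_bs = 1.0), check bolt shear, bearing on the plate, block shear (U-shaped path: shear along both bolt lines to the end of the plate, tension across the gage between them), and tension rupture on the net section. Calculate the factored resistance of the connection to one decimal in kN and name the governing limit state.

750.6 kN (net-section rupture governs)

Bolt shear: A_b = π(20)²/4 = 314.16 mm². φR_n = 0.75 × 469 × 314.16 × 8 × 1 = 884.0 kN.
Bearing (16 mm plate, F_u = 450 MPa): end bolts L_c = 40 − 22/2 = 29, R_n = min(1.2×29×16×450, 2.4×20×16×450) = 250.56 kN/bolt; interior L_c = 65 − 22 = 43, R_n = 345.6 kN/bolt. φR_n = 0.75 × (2×250.56 + 6×345.6) = 1931.0 kN.
Block shear: shear path 2×[40+3×65] = 2×235 mm, A_gv = 7520, A_nv = 2×(235 − 3.5×24)×16 = 4832 mm²; tension across gage: (79 − 1×24)×16 = 880 mm². R_n = min(0.6×450×4832, 0.6×300×7520) + 1.0×450×880 = min(1304.6, 1353.6) + 396 = 1700.6 kN. φR_n = 0.75 × 1700.6 = 1275.5 kN.
Tension rupture (net): A_n = (187 − 2×24)×16 = 2224 mm² (U = 1.0, A_e = A_n). φR_n = 0.75 × 450 × 2224 = 750.6 kN.
Governing: min(884.0, 1931.0, 1275.5, 750.6) = 750.6 kN → net-section rupture.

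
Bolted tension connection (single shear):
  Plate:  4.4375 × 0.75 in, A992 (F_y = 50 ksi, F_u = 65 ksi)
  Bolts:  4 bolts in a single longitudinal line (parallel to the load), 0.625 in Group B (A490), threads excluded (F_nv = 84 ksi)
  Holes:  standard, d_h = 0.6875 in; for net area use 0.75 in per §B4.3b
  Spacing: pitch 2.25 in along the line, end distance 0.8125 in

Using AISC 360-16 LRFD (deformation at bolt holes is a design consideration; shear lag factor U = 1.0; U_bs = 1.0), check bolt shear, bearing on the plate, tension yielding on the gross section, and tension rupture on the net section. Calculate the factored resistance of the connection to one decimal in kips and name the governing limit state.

Bolt shear: A_b = π(0.625)²/4 = 0.3068 in². φR_n = 0.75 × 84 × 0.3068 × 4 × 1 = 77.3 kips.
Bearing (0.75 in plate, F_u = 65 ksi): end bolts L_c = 0.8125 − 0.6875/2 = 0.46875, R_n = min(1.2×0.46875×0.75×65, 2.4×0.625×0.75×65) = 27.422 kips/bolt; interior L_c = 2.25 − 0.6875 = 1.5625, R_n = 73.125 kips/bolt. φR_n = 0.75 × (1×27.422 + 3×73.125) = 185.1 kips.
Tension yield (gross): A_g = 4.4375×0.75 = 3.3281 in². φR_n = 0.90 × 50 × 3.3281 = 149.8 kips.
Tension rupture (net): A_n = (4.4375 − 1×0.75)×0.75 = 2.7656 in² (U = 1.0, A_e = A_n). φR_n = 0.75 × 65 × 2.7656 = 134.8 kips.
Governing: min(77.3, 185.1, 149.8, 134.8) = 77.3 kips → bolt shear.

77.3 kips (bolt shear governs)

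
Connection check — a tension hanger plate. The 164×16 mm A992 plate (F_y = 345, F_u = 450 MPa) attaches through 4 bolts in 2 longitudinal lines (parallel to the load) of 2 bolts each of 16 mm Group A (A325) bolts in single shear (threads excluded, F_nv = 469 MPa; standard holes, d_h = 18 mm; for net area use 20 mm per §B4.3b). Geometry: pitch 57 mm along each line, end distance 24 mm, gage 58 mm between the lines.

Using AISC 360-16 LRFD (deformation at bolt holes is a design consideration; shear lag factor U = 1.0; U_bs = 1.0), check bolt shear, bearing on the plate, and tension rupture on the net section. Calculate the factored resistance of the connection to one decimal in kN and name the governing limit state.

Bolt shear: A_b = π(16)²/4 = 201.06 mm². φR_n = 0.75 × 469 × 201.06 × 4 × 1 = 282.9 kN.
Bearing (16 mm plate, F_u = 450 MPa): end bolts L_c = 24 − 18/2 = 15, R_n = min(1.2×15×16×450, 2.4×16×16×450) = 129.6 kN/bolt; interior L_c = 57 − 18 = 39, R_n = 276.48 kN/bolt. φR_n = 0.75 × (2×129.6 + 2×276.48) = 609.1 kN.
Tension rupture (net): A_n = (164 − 2×20)×16 = 1984 mm² (U = 1.0, A_e = A_n). φR_n = 0.75 × 450 × 1984 = 669.6 kN.
Governing: min(282.9, 609.1, 669.6) = 282.9 kN → bolt shear.

282.9 kN (bolt shear governs)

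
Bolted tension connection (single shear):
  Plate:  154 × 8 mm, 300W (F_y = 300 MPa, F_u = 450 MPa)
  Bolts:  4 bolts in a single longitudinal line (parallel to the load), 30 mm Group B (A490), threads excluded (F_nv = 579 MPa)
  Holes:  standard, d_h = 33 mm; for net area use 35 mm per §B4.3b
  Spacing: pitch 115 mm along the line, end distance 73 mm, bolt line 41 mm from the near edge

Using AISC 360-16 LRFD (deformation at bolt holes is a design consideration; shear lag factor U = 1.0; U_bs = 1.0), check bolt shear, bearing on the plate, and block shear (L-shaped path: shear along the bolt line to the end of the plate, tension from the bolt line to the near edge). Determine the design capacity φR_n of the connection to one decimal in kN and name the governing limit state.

514.9 kN (block shear governs)

Bolt shear: A_b = π(30)²/4 = 706.86 mm². φR_n = 0.75 × 579 × 706.86 × 4 × 1 = 1227.8 kN.
Bearing (8 mm plate, F_u = 450 MPa): end bolts L_c = 73 − 33/2 = 56.5, R_n = min(1.2×56.5×8×450, 2.4×30×8×450) = 244.08 kN/bolt; interior L_c = 115 − 33 = 82, R_n = 259.2 kN/bolt. φR_n = 0.75 × (1×244.08 + 3×259.2) = 766.3 kN.
Block shear: shear path 1×[73+3×115] = 1×418 mm, A_gv = 3344, A_nv = 1×(418 − 3.5×35)×8 = 2364 mm²; tension to near edge: (41 − 0.5×35)×8 = 188 mm². R_n = min(0.6×450×2364, 0.6×300×3344) + 1.0×450×188 = min(638.28, 601.92) + 84.6 = 686.52 kN. φR_n = 0.75 × 686.52 = 514.9 kN.
Governing: min(1227.8, 766.3, 514.9) = 514.9 kN → block shear.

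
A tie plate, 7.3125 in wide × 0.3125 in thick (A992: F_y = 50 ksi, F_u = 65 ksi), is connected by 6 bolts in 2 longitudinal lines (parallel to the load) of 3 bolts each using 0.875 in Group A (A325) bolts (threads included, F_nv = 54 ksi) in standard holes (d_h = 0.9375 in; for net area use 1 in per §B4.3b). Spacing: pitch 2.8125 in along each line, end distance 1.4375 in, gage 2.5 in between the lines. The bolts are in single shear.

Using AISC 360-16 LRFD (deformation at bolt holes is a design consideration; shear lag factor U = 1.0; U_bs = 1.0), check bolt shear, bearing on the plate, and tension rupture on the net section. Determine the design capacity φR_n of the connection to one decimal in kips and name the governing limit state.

80.9 kips (net-section rupture governs)

Bolt shear: A_b = π(0.875)²/4 = 0.60132 in². φR_n = 0.75 × 54 × 0.60132 × 6 × 1 = 146.1 kips.
Bearing (0.3125 in plate, F_u = 65 ksi): end bolts L_c = 1.4375 − 0.9375/2 = 0.96875, R_n = min(1.2×0.96875×0.3125×65, 2.4×0.875×0.3125×65) = 23.613 kips/bolt; interior L_c = 2.8125 − 0.9375 = 1.875, R_n = 42.656 kips/bolt. φR_n = 0.75 × (2×23.613 + 4×42.656) = 163.4 kips.
Tension rupture (net): A_n = (7.3125 − 2×1)×0.3125 = 1.6602 in² (U = 1.0, A_e = A_n). φR_n = 0.75 × 65 × 1.6602 = 80.9 kips.
Governing: min(146.1, 163.4, 80.9) = 80.9 kips → net-section rupture.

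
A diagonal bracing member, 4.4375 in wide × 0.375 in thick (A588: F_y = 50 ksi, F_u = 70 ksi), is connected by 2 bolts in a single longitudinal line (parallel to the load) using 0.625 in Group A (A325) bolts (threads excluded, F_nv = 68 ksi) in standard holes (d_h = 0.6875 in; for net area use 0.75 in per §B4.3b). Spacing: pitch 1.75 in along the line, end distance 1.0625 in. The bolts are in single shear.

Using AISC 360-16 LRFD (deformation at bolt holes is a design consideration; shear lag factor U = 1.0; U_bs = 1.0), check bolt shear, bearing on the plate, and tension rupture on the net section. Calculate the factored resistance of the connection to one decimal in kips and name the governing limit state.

31.3 kips (bolt shear governs)

Bolt shear: A_b = π(0.625)²/4 = 0.3068 in². φR_n = 0.75 × 68 × 0.3068 × 2 × 1 = 31.3 kips.
Bearing (0.375 in plate, F_u = 70 ksi): end bolts L_c = 1.0625 − 0.6875/2 = 0.71875, R_n = min(1.2×0.71875×0.375×70, 2.4×0.625×0.375×70) = 22.641 kips/bolt; interior L_c = 1.75 − 0.6875 = 1.0625, R_n = 33.469 kips/bolt. φR_n = 0.75 × (1×22.641 + 1×33.469) = 42.1 kips.
Tension rupture (net): A_n = (4.4375 − 1×0.75)×0.375 = 1.3828 in² (U = 1.0, A_e = A_n). φR_n = 0.75 × 70 × 1.3828 = 72.6 kips.
Governing: min(31.3, 42.1, 72.6) = 31.3 kips → bolt shear.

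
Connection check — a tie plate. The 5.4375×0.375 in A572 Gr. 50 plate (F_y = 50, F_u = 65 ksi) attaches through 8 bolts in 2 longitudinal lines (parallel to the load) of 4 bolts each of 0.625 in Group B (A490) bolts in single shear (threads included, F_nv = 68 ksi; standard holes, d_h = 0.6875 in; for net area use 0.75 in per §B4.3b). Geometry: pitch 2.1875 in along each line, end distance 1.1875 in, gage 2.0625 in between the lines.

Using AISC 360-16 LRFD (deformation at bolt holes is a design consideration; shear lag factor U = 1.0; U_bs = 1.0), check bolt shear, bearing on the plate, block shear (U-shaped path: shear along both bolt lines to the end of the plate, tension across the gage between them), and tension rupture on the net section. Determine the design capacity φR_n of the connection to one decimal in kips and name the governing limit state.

Bolt shear: A_b = π(0.625)²/4 = 0.3068 in². φR_n = 0.75 × 68 × 0.3068 × 8 × 1 = 125.2 kips.
Bearing (0.375 in plate, F_u = 65 ksi): end bolts L_c = 1.1875 − 0.6875/2 = 0.84375, R_n = min(1.2×0.84375×0.375×65, 2.4×0.625×0.375×65) = 24.68 kips/bolt; interior L_c = 2.1875 − 0.6875 = 1.5, R_n = 36.563 kips/bolt. φR_n = 0.75 × (2×24.68 + 6×36.563) = 201.6 kips.
Block shear: shear path 2×[1.1875+3×2.1875] = 2×7.75 in, A_gv = 5.8125, A_nv = 2×(7.75 − 3.5×0.75)×0.375 = 3.8438 in²; tension across gage: (2.0625 − 1×0.75)×0.375 = 0.49219 in². R_n = min(0.6×65×3.8438, 0.6×50×5.8125) + 1.0×65×0.49219 = min(149.91, 174.38) + 31.992 = 181.9 kips. φR_n = 0.75 × 181.9 = 136.4 kips.
Tension rupture (net): A_n = (5.4375 − 2×0.75)×0.375 = 1.4766 in² (U = 1.0, A_e = A_n). φR_n = 0.75 × 65 × 1.4766 = 72.0 kips.
Governing: min(125.2, 201.6, 136.4, 72.0) = 72.0 kips → net-section rupture.

72.0 kips (net-section rupture governs)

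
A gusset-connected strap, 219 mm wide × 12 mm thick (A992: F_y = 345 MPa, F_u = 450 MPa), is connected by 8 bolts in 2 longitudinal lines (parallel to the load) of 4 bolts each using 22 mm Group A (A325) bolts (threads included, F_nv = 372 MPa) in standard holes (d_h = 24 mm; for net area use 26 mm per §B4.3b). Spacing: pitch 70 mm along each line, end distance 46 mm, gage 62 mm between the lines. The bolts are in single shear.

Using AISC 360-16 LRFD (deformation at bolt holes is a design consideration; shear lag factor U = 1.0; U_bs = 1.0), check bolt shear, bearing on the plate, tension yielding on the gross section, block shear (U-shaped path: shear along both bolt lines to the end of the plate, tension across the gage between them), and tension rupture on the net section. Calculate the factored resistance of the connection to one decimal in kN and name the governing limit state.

676.4 kN (net-section rupture governs)

Bolt shear: A_b = π(22)²/4 = 380.13 mm². φR_n = 0.75 × 372 × 380.13 × 8 × 1 = 848.5 kN.
Bearing (12 mm plate, F_u = 450 MPa): end bolts L_c = 46 − 24/2 = 34, R_n = min(1.2×34×12×450, 2.4×22×12×450) = 220.32 kN/bolt; interior L_c = 70 − 24 = 46, R_n = 285.12 kN/bolt. φR_n = 0.75 × (2×220.32 + 6×285.12) = 1613.5 kN.
Tension yield (gross): A_g = 219×12 = 2628 mm². φR_n = 0.90 × 345 × 2628 = 816.0 kN.
Block shear: shear path 2×[46+3×70] = 2×256 mm, A_gv = 6144, A_nv = 2×(256 − 3.5×26)×12 = 3960 mm²; tension across gage: (62 − 1×26)×12 = 432 mm². R_n = min(0.6×450×3960, 0.6×345×6144) + 1.0×450×432 = min(1069.2, 1271.8) + 194.4 = 1263.6 kN. φR_n = 0.75 × 1263.6 = 947.7 kN.
Tension rupture (net): A_n = (219 − 2×26)×12 = 2004 mm² (U = 1.0, A_e = A_n). φR_n = 0.75 × 450 × 2004 = 676.4 kN.
Governing: min(848.5, 1613.5, 816.0, 947.7, 676.4) = 676.4 kN → net-section rupture.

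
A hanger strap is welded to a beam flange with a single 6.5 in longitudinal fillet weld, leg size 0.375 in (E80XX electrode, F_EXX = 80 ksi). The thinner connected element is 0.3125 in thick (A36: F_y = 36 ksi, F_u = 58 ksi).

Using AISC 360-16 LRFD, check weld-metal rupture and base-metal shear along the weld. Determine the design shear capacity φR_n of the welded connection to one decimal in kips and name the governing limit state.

Weld metal: throat = 0.707×0.375 = 0.26513 in, L = 6.5 in. φR_n = 0.75 × 0.6 × 80 × 0.26513 × 6.5 = 62.0 kips.
Base metal shear (0.3125 in plate): yield φR_n = 1.0×0.6×36×0.3125×6.5 = 43.9 kips; rupture φR_n = 0.75×0.6×58×0.3125×6.5 = 53.0 kips; take 43.9 kips (yield).
Governing: min(62.0, 43.9) = 43.9 kips → base-metal shear.

43.9 kips (base-metal shear governs)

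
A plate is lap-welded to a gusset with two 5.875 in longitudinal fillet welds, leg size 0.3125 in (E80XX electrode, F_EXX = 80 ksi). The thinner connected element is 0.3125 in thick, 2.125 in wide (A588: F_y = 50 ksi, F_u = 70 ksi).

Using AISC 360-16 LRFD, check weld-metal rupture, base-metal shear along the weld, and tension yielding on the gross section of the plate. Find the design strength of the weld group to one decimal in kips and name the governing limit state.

29.9 kips (gross-section yield governs)

Weld metal: throat = 0.707×0.3125 = 0.22094 in, L = 2×5.875 = 11.75 in. φR_n = 0.75 × 0.6 × 80 × 0.22094 × 11.75 = 93.5 kips.
Base metal shear (0.3125 in plate): yield φR_n = 1.0×0.6×50×0.3125×11.75 = 110.2 kips; rupture φR_n = 0.75×0.6×70×0.3125×11.75 = 115.7 kips; take 110.2 kips (yield).
Tension yield (gross): A_g = 2.125×0.3125 = 0.66406 in². φR_n = 0.90 × 50 × 0.66406 = 29.9 kips.
Governing: min(93.5, 110.2, 29.9) = 29.9 kips → gross-section yield.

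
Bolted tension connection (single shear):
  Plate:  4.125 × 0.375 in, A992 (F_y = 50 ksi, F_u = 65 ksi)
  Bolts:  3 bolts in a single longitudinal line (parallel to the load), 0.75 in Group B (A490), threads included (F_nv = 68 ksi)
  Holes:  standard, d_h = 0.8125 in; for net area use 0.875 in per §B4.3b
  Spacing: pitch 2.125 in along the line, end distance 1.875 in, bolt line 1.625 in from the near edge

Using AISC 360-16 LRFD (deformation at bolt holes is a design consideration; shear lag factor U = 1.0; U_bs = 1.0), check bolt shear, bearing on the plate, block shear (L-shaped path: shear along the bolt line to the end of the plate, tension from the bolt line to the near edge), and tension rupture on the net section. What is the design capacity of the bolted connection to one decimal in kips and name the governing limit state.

Bolt shear: A_b = π(0.75)²/4 = 0.44179 in². φR_n = 0.75 × 68 × 0.44179 × 3 × 1 = 67.6 kips.
Bearing (0.375 in plate, F_u = 65 ksi): end bolts L_c = 1.875 − 0.8125/2 = 1.46875, R_n = min(1.2×1.46875×0.375×65, 2.4×0.75×0.375×65) = 42.961 kips/bolt; interior L_c = 2.125 − 0.8125 = 1.3125, R_n = 38.391 kips/bolt. φR_n = 0.75 × (1×42.961 + 2×38.391) = 89.8 kips.
Block shear: shear path 1×[1.875+2×2.125] = 1×6.125 in, A_gv = 2.2969, A_nv = 1×(6.125 − 2.5×0.875)×0.375 = 1.4766 in²; tension to near edge: (1.625 − 0.5×0.875)×0.375 = 0.44531 in². R_n = min(0.6×65×1.4766, 0.6×50×2.2969) + 1.0×65×0.44531 = min(57.587, 68.907) + 28.945 = 86.532 kips. φR_n = 0.75 × 86.532 = 64.9 kips.
Tension rupture (net): A_n = (4.125 − 1×0.875)×0.375 = 1.2188 in² (U = 1.0, A_e = A_n). φR_n = 0.75 × 65 × 1.2188 = 59.4 kips.
Governing: min(67.6, 89.8, 64.9, 59.4) = 59.4 kips → net-section rupture.

59.4 kips (net-section rupture governs)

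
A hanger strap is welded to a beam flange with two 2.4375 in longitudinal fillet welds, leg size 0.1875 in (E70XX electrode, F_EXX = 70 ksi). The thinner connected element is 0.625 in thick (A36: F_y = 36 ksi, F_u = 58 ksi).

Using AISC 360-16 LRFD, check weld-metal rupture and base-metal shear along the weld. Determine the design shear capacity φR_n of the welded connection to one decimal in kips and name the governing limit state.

Weld metal: throat = 0.707×0.1875 = 0.13256 in, L = 2×2.4375 = 4.875 in. φR_n = 0.75 × 0.6 × 70 × 0.13256 × 4.875 = 20.4 kips.
Base metal shear (0.625 in plate): yield φR_n = 1.0×0.6×36×0.625×4.875 = 65.8 kips; rupture φR_n = 0.75×0.6×58×0.625×4.875 = 79.5 kips; take 65.8 kips (yield).
Governing: min(20.4, 65.8) = 20.4 kips → weld metal.

20.4 kips (weld metal governs)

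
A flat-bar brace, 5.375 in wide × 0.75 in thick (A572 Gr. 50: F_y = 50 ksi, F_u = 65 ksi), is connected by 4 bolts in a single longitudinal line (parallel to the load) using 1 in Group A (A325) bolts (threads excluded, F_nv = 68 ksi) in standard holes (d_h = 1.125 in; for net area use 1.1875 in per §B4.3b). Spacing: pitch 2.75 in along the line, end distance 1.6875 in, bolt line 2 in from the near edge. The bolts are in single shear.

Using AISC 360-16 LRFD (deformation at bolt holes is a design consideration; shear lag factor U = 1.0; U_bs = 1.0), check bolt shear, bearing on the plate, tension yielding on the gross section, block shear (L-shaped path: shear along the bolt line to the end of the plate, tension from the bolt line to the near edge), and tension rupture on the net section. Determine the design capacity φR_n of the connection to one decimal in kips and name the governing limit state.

Bolt shear: A_b = π(1)²/4 = 0.7854 in². φR_n = 0.75 × 68 × 0.7854 × 4 × 1 = 160.2 kips.
Bearing (0.75 in plate, F_u = 65 ksi): end bolts L_c = 1.6875 − 1.125/2 = 1.125, R_n = min(1.2×1.125×0.75×65, 2.4×1×0.75×65) = 65.813 kips/bolt; interior L_c = 2.75 − 1.125 = 1.625, R_n = 95.063 kips/bolt. φR_n = 0.75 × (1×65.813 + 3×95.063) = 263.3 kips.
Tension yield (gross): A_g = 5.375×0.75 = 4.0313 in². φR_n = 0.90 × 50 × 4.0313 = 181.4 kips.
Block shear: shear path 1×[1.6875+3×2.75] = 1×9.9375 in, A_gv = 7.4531, A_nv = 1×(9.9375 − 3.5×1.1875)×0.75 = 4.3359 in²; tension to near edge: (2 − 0.5×1.1875)×0.75 = 1.0547 in². R_n = min(0.6×65×4.3359, 0.6×50×7.4531) + 1.0×65×1.0547 = min(169.1, 223.59) + 68.556 = 237.66 kips. φR_n = 0.75 × 237.66 = 178.2 kips.
Tension rupture (net): A_n = (5.375 − 1×1.1875)×0.75 = 3.1406 in² (U = 1.0, A_e = A_n). φR_n = 0.75 × 65 × 3.1406 = 153.1 kips.
Governing: min(160.2, 263.3, 181.4, 178.2, 153.1) = 153.1 kips → net-section rupture.

153.1 kips (net-section rupture governs)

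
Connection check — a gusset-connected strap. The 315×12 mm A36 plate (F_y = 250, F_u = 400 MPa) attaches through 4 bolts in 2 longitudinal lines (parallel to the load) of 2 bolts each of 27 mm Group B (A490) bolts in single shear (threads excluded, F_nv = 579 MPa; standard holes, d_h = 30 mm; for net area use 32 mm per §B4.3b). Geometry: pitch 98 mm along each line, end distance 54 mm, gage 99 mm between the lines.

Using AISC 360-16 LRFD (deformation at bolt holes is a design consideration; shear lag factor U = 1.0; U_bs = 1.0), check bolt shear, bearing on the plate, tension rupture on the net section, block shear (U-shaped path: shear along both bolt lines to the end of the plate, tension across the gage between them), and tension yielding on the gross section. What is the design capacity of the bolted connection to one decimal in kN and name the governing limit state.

651.6 kN (block shear governs)

Bolt shear: A_b = π(27)²/4 = 572.56 mm². φR_n = 0.75 × 579 × 572.56 × 4 × 1 = 994.5 kN.
Bearing (12 mm plate, F_u = 400 MPa): end bolts L_c = 54 − 30/2 = 39, R_n = min(1.2×39×12×400, 2.4×27×12×400) = 224.64 kN/bolt; interior L_c = 98 − 30 = 68, R_n = 311.04 kN/bolt. φR_n = 0.75 × (2×224.64 + 2×311.04) = 803.5 kN.
Tension rupture (net): A_n = (315 − 2×32)×12 = 3012 mm² (U = 1.0, A_e = A_n). φR_n = 0.75 × 400 × 3012 = 903.6 kN.
Block shear: shear path 2×[54+1×98] = 2×152 mm, A_gv = 3648, A_nv = 2×(152 − 1.5×32)×12 = 2496 mm²; tension across gage: (99 − 1×32)×12 = 804 mm². R_n = min(0.6×400×2496, 0.6×250×3648) + 1.0×400×804 = min(599.04, 547.2) + 321.6 = 868.8 kN. φR_n = 0.75 × 868.8 = 651.6 kN.
Tension yield (gross): A_g = 315×12 = 3780 mm². φR_n = 0.90 × 250 × 3780 = 850.5 kN.
Governing: min(994.5, 803.5, 903.6, 651.6, 850.5) = 651.6 kN → block shear.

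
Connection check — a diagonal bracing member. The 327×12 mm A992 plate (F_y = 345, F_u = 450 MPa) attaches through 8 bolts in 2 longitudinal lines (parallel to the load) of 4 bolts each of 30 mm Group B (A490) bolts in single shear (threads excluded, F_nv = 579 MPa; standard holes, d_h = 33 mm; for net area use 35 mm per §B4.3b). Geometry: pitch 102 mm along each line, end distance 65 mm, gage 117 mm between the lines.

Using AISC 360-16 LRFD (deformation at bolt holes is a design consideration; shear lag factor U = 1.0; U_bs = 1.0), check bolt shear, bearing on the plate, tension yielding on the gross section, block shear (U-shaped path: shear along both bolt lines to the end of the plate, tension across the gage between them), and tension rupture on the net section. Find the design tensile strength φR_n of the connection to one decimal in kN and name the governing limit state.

1040.9 kN (net-section rupture governs)

Bolt shear: A_b = π(30)²/4 = 706.86 mm². φR_n = 0.75 × 579 × 706.86 × 8 × 1 = 2455.6 kN.
Bearing (12 mm plate, F_u = 450 MPa): end bolts L_c = 65 − 33/2 = 48.5, R_n = min(1.2×48.5×12×450, 2.4×30×12×450) = 314.28 kN/bolt; interior L_c = 102 − 33 = 69, R_n = 388.8 kN/bolt. φR_n = 0.75 × (2×314.28 + 6×388.8) = 2221.0 kN.
Tension yield (gross): A_g = 327×12 = 3924 mm². φR_n = 0.90 × 345 × 3924 = 1218.4 kN.
Block shear: shear path 2×[65+3×102] = 2×371 mm, A_gv = 8904, A_nv = 2×(371 − 3.5×35)×12 = 5964 mm²; tension across gage: (117 − 1×35)×12 = 984 mm². R_n = min(0.6×450×5964, 0.6×345×8904) + 1.0×450×984 = min(1610.3, 1843.1) + 442.8 = 2053.1 kN. φR_n = 0.75 × 2053.1 = 1539.8 kN.
Tension rupture (net): A_n = (327 − 2×35)×12 = 3084 mm² (U = 1.0, A_e = A_n). φR_n = 0.75 × 450 × 3084 = 1040.9 kN.
Governing: min(2455.6, 2221.0, 1218.4, 1539.8, 1040.9) = 1040.9 kN → net-section rupture.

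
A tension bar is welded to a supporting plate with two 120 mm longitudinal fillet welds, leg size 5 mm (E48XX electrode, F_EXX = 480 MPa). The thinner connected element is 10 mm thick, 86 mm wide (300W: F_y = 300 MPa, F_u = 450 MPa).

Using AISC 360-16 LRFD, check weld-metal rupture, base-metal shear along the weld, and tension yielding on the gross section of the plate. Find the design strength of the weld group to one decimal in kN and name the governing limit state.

183.3 kN (weld metal governs)

Weld metal: throat = 0.707×5 = 3.535 mm, L = 2×120 = 240 mm. φR_n = 0.75 × 0.6 × 480 × 3.535 × 240 = 183.3 kN.
Base metal shear (10 mm plate): yield φR_n = 1.0×0.6×300×10×240 = 432.0 kN; rupture φR_n = 0.75×0.6×450×10×240 = 486.0 kN; take 432.0 kN (yield).
Tension yield (gross): A_g = 86×10 = 860 mm². φR_n = 0.90 × 300 × 860 = 232.2 kN.
Governing: min(183.3, 432.0, 232.2) = 183.3 kN → weld metal.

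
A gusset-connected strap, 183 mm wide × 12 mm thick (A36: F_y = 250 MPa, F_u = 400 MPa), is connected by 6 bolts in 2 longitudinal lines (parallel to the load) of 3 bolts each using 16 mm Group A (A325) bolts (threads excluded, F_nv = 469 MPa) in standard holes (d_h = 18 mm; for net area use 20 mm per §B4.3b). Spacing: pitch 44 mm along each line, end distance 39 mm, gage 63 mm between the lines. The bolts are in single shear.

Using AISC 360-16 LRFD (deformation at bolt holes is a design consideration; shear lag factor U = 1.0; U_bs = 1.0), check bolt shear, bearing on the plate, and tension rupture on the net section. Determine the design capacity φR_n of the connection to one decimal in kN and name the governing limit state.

424.3 kN (bolt shear governs)

Bolt shear: A_b = π(16)²/4 = 201.06 mm². φR_n = 0.75 × 469 × 201.06 × 6 × 1 = 424.3 kN.
Bearing (12 mm plate, F_u = 400 MPa): end bolts L_c = 39 − 18/2 = 30, R_n = min(1.2×30×12×400, 2.4×16×12×400) = 172.8 kN/bolt; interior L_c = 44 − 18 = 26, R_n = 149.76 kN/bolt. φR_n = 0.75 × (2×172.8 + 4×149.76) = 708.5 kN.
Tension rupture (net): A_n = (183 − 2×20)×12 = 1716 mm² (U = 1.0, A_e = A_n). φR_n = 0.75 × 400 × 1716 = 514.8 kN.
Governing: min(424.3, 708.5, 514.8) = 424.3 kN → bolt shear.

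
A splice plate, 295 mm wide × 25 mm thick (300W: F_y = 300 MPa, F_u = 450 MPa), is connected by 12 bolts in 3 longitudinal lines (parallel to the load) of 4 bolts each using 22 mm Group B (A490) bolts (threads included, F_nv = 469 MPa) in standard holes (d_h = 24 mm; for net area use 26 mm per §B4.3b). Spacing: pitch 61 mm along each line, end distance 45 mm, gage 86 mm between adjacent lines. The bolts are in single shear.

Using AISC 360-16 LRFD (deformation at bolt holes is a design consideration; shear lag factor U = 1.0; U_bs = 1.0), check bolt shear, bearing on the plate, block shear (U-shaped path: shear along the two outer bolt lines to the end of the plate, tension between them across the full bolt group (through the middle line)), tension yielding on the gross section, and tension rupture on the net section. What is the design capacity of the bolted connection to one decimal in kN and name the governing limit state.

1604.5 kN (bolt shear governs)

Bolt shear: A_b = π(22)²/4 = 380.13 mm². φR_n = 0.75 × 469 × 380.13 × 12 × 1 = 1604.5 kN.
Bearing (25 mm plate, F_u = 450 MPa): end bolts L_c = 45 − 24/2 = 33, R_n = min(1.2×33×25×450, 2.4×22×25×450) = 445.5 kN/bolt; interior L_c = 61 − 24 = 37, R_n = 499.5 kN/bolt. φR_n = 0.75 × (3×445.5 + 9×499.5) = 4374.0 kN.
Block shear: shear path 2×[45+3×61] = 2×228 mm, A_gv = 11400, A_nv = 2×(228 − 3.5×26)×25 = 6850 mm²; tension across gage: (172 − 2×26)×25 = 3000 mm². R_n = min(0.6×450×6850, 0.6×300×11400) + 1.0×450×3000 = min(1849.5, 2052) + 1350 = 3199.5 kN. φR_n = 0.75 × 3199.5 = 2399.6 kN.
Tension yield (gross): A_g = 295×25 = 7375 mm². φR_n = 0.90 × 300 × 7375 = 1991.3 kN.
Tension rupture (net): A_n = (295 − 3×26)×25 = 5425 mm² (U = 1.0, A_e = A_n). φR_n = 0.75 × 450 × 5425 = 1830.9 kN.
Governing: min(1604.5, 4374.0, 2399.6, 1991.3, 1830.9) = 1604.5 kN → bolt shear.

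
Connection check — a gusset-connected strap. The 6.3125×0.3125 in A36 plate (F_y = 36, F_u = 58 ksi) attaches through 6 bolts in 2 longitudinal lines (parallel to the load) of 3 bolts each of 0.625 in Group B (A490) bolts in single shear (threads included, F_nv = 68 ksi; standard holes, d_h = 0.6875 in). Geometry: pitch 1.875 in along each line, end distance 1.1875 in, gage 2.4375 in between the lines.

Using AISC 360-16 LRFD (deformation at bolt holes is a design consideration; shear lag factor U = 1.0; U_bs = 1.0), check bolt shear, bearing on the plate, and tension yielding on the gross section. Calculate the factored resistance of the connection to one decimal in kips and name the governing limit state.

Bolt shear: A_b = π(0.625)²/4 = 0.3068 in². φR_n = 0.75 × 68 × 0.3068 × 6 × 1 = 93.9 kips.
Bearing (0.3125 in plate, F_u = 58 ksi): end bolts L_c = 1.1875 − 0.6875/2 = 0.84375, R_n = min(1.2×0.84375×0.3125×58, 2.4×0.625×0.3125×58) = 18.352 kips/bolt; interior L_c = 1.875 − 0.6875 = 1.1875, R_n = 25.828 kips/bolt. φR_n = 0.75 × (2×18.352 + 4×25.828) = 105.0 kips.
Tension yield (gross): A_g = 6.3125×0.3125 = 1.9727 in². φR_n = 0.90 × 36 × 1.9727 = 63.9 kips.
Governing: min(93.9, 105.0, 63.9) = 63.9 kips → gross-section yield.

63.9 kips (gross-section yield governs)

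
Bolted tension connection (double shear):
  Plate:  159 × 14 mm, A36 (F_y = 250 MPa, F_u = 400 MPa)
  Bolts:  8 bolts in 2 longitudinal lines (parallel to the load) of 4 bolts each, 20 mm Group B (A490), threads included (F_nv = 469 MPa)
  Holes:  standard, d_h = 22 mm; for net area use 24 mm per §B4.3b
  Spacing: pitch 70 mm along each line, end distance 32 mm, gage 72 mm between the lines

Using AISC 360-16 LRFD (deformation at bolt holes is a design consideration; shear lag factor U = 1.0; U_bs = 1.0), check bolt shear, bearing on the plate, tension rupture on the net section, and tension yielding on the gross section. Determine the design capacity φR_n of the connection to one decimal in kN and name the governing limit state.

Bolt shear: A_b = π(20)²/4 = 314.16 mm². φR_n = 0.75 × 469 × 314.16 × 8 × 2 = 1768.1 kN.
Bearing (14 mm plate, F_u = 400 MPa): end bolts L_c = 32 − 22/2 = 21, R_n = min(1.2×21×14×400, 2.4×20×14×400) = 141.12 kN/bolt; interior L_c = 70 − 22 = 48, R_n = 268.8 kN/bolt. φR_n = 0.75 × (2×141.12 + 6×268.8) = 1421.3 kN.
Tension rupture (net): A_n = (159 − 2×24)×14 = 1554 mm² (U = 1.0, A_e = A_n). φR_n = 0.75 × 400 × 1554 = 466.2 kN.
Tension yield (gross): A_g = 159×14 = 2226 mm². φR_n = 0.90 × 250 × 2226 = 500.9 kN.
Governing: min(1768.1, 1421.3, 466.2, 500.9) = 466.2 kN → net-section rupture.

466.2 kN (net-section rupture governs)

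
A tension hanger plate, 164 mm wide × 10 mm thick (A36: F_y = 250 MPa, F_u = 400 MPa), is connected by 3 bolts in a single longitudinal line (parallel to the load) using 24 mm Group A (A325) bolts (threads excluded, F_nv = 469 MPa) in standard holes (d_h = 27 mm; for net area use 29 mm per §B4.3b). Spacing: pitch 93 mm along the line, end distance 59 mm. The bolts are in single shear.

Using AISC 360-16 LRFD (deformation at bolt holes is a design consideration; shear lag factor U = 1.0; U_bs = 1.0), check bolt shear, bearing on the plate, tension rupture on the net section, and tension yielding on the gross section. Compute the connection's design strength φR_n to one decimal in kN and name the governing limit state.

369.0 kN (gross-section yield governs)

Bolt shear: A_b = π(24)²/4 = 452.39 mm². φR_n = 0.75 × 469 × 452.39 × 3 × 1 = 477.4 kN.
Bearing (10 mm plate, F_u = 400 MPa): end bolts L_c = 59 − 27/2 = 45.5, R_n = min(1.2×45.5×10×400, 2.4×24×10×400) = 218.4 kN/bolt; interior L_c = 93 − 27 = 66, R_n = 230.4 kN/bolt. φR_n = 0.75 × (1×218.4 + 2×230.4) = 509.4 kN.
Tension rupture (net): A_n = (164 − 1×29)×10 = 1350 mm² (U = 1.0, A_e = A_n). φR_n = 0.75 × 400 × 1350 = 405.0 kN.
Tension yield (gross): A_g = 164×10 = 1640 mm². φR_n = 0.90 × 250 × 1640 = 369.0 kN.
Governing: min(477.4, 509.4, 405.0, 369.0) = 369.0 kN → gross-section yield.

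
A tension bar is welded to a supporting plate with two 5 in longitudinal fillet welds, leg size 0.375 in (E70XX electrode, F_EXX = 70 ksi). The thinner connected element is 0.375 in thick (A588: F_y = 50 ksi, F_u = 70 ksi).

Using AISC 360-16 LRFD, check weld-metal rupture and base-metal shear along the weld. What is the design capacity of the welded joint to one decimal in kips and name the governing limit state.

83.5 kips (weld metal governs)

Weld metal: throat = 0.707×0.375 = 0.26513 in, L = 2×5 = 10 in. φR_n = 0.75 × 0.6 × 70 × 0.26513 × 10 = 83.5 kips.
Base metal shear (0.375 in plate): yield φR_n = 1.0×0.6×50×0.375×10 = 112.5 kips; rupture φR_n = 0.75×0.6×70×0.375×10 = 118.1 kips; take 112.5 kips (yield).
Governing: min(83.5, 112.5) = 83.5 kips → weld metal.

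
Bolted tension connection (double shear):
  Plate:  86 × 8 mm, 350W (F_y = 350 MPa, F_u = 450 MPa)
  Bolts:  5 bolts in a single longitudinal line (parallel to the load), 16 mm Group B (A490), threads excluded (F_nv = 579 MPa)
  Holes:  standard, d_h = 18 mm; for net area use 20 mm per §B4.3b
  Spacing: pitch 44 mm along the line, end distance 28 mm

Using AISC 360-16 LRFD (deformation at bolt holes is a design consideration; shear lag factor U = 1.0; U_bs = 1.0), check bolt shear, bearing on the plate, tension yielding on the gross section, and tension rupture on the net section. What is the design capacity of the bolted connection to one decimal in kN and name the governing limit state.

178.2 kN (net-section rupture governs)

Bolt shear: A_b = π(16)²/4 = 201.06 mm². φR_n = 0.75 × 579 × 201.06 × 5 × 2 = 873.1 kN.
Bearing (8 mm plate, F_u = 450 MPa): end bolts L_c = 28 − 18/2 = 19, R_n = min(1.2×19×8×450, 2.4×16×8×450) = 82.08 kN/bolt; interior L_c = 44 − 18 = 26, R_n = 112.32 kN/bolt. φR_n = 0.75 × (1×82.08 + 4×112.32) = 398.5 kN.
Tension yield (gross): A_g = 86×8 = 688 mm². φR_n = 0.90 × 350 × 688 = 216.7 kN.
Tension rupture (net): A_n = (86 − 1×20)×8 = 528 mm² (U = 1.0, A_e = A_n). φR_n = 0.75 × 450 × 528 = 178.2 kN.
Governing: min(873.1, 398.5, 216.7, 178.2) = 178.2 kN → net-section rupture.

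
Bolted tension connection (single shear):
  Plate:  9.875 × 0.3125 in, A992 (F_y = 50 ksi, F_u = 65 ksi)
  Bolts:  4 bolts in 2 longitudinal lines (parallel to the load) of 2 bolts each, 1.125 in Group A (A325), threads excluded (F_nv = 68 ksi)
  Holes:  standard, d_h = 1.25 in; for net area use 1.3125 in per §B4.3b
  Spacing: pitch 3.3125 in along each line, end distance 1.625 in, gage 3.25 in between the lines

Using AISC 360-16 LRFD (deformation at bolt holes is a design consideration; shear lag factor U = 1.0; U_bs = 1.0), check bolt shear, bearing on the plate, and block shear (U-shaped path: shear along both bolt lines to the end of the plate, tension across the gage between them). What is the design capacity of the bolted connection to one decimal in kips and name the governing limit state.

83.8 kips (block shear governs)

Bolt shear: A_b = π(1.125)²/4 = 0.99402 in². φR_n = 0.75 × 68 × 0.99402 × 4 × 1 = 202.8 kips.
Bearing (0.3125 in plate, F_u = 65 ksi): end bolts L_c = 1.625 − 1.25/2 = 1, R_n = min(1.2×1×0.3125×65, 2.4×1.125×0.3125×65) = 24.375 kips/bolt; interior L_c = 3.3125 − 1.25 = 2.0625, R_n = 50.273 kips/bolt. φR_n = 0.75 × (2×24.375 + 2×50.273) = 112.0 kips.
Block shear: shear path 2×[1.625+1×3.3125] = 2×4.9375 in, A_gv = 3.0859, A_nv = 2×(4.9375 − 1.5×1.3125)×0.3125 = 1.8555 in²; tension across gage: (3.25 − 1×1.3125)×0.3125 = 0.60547 in². R_n = min(0.6×65×1.8555, 0.6×50×3.0859) + 1.0×65×0.60547 = min(72.365, 92.577) + 39.356 = 111.72 kips. φR_n = 0.75 × 111.72 = 83.8 kips.
Governing: min(202.8, 112.0, 83.8) = 83.8 kips → block shear.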